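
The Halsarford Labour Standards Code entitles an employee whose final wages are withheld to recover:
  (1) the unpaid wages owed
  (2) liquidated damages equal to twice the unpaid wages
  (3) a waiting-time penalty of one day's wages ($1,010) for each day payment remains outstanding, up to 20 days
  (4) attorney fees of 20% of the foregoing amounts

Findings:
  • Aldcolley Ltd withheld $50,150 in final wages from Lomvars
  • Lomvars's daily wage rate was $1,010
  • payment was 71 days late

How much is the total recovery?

Doubled: 2 × $50,150 = $100,300
Penalty days: min(71, 20) = 20
Waiting-time penalty: 20 × $1,010 = $20,200
Subtotal: $50,150 + $100,300 + $20,200 = $170,650
Attorney fees: 20% of $170,650 = $34,130
Total award: $170,650 + $34,130 = $204,780

$204,780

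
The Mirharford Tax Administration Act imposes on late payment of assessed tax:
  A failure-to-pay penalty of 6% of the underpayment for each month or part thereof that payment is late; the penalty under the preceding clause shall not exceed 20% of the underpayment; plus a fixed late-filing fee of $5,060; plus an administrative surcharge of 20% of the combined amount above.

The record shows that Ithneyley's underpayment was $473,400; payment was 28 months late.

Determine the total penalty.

Accrued rate: 6% × 28 = 168%, capped at 20% → 20%
Failure-to-pay penalty: 20% of $473,400 = $94,680
Penalty before surcharge: $94,680 + $5,060 = $99,740
Administrative surcharge: 20% of $99,740 = $19,948
Total penalty: $99,740 + $19,948 = $119,688

Penalty: $119,688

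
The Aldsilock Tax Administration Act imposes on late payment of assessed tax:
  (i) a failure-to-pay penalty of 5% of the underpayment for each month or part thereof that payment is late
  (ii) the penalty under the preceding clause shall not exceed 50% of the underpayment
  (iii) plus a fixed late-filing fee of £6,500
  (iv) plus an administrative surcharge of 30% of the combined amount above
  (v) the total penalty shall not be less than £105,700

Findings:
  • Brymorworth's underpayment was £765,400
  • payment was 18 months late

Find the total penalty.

£505,960

Accrued rate: 5% × 18 = 90%, capped at 50% → 50%
Failure-to-pay penalty: 50% of £765,400 = £382,700
Penalty before surcharge: £382,700 + £6,500 = £389,200
Administrative surcharge: 30% of £389,200 = £116,760
Total penalty: £389,200 + £116,760 = £505,960
Minimum £105,700: £505,960 meets the minimum, no increase.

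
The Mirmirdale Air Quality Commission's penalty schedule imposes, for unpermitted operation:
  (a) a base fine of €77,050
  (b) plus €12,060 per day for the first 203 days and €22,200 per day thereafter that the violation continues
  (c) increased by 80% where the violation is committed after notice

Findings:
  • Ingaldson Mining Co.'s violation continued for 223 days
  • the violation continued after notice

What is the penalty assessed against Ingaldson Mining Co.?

€5,344,614

First 203 days: 203 × €12,060 = €2,448,180
Remaining days: (223 − 203) × €22,200 = €444,000
Per-day component: €2,448,180 + €444,000 = €2,892,180
Base plus per-day: €77,050 + €2,892,180 = €2,969,230
Enhancement: 80% of €2,969,230 = €2,375,384
Enhanced fine: €2,969,230 + €2,375,384 = €5,344,614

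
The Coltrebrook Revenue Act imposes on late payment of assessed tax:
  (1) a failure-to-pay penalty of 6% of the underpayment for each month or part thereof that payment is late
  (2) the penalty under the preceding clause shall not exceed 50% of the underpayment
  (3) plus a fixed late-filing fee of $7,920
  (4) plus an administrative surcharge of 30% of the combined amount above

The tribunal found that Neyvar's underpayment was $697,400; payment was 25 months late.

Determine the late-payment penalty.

$463,606

Accrued rate: 6% × 25 = 150%, capped at 50% → 50%
Failure-to-pay penalty: 50% of $697,400 = $348,700
Penalty before surcharge: $348,700 + $7,920 = $356,620
Administrative surcharge: 30% of $356,620 = $106,986
Total penalty: $356,620 + $106,986 = $463,606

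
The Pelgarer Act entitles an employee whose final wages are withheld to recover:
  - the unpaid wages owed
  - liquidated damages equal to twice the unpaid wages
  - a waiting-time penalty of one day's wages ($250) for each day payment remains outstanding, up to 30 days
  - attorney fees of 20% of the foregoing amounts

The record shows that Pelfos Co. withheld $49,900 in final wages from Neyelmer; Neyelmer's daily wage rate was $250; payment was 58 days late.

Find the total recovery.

Doubled: 2 × $49,900 = $99,800
Penalty days: min(58, 30) = 30
Waiting-time penalty: 30 × $250 = $7,500
Subtotal: $49,900 + $99,800 + $7,500 = $157,200
Attorney fees: 20% of $157,200 = $31,440
Total award: $157,200 + $31,440 = $188,640

$188,640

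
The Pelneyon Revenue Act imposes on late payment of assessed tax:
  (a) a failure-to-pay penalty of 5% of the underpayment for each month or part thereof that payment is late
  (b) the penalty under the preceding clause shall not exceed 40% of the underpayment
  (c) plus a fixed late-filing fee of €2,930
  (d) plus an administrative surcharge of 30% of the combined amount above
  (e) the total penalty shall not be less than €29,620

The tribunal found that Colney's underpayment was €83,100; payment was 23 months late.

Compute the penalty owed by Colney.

Accrued rate: 5% × 23 = 115%, capped at 40% → 40%
Failure-to-pay penalty: 40% of €83,100 = €33,240
Penalty before surcharge: €33,240 + €2,930 = €36,170
Administrative surcharge: 30% of €36,170 = €10,851
Total penalty: €36,170 + €10,851 = €47,021
Minimum €29,620: €47,021 meets the minimum, no increase.

€47,021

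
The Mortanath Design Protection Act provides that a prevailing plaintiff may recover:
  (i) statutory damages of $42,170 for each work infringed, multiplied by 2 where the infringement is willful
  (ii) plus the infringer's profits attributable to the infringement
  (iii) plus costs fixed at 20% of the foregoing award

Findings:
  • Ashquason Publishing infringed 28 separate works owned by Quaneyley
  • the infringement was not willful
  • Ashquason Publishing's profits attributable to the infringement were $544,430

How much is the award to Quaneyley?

$2,070,228

Statutory damages: 28 × $42,170 = $1,180,760
Infringement not willful: no ×2 enhancement.
Combined award: $1,180,760 + $544,430 = $1,725,190
Costs: 20% of $1,725,190 = $345,038
Award plus costs: $1,725,190 + $345,038 = $2,070,228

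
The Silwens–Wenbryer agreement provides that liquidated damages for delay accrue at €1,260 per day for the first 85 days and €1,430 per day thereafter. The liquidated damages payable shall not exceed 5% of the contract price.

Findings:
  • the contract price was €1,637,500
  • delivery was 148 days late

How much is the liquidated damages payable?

First 85 days: 85 × €1,260 = €107,100
Remaining days: (148 − 85) × €1,430 = €90,090
Accrued per-day damages: €107,100 + €90,090 = €197,190
Cap: 5% of €1,637,500 = €81,875
Cap at €81,875: €197,190 exceeds the cap → €81,875

Liquidated damages: €81,875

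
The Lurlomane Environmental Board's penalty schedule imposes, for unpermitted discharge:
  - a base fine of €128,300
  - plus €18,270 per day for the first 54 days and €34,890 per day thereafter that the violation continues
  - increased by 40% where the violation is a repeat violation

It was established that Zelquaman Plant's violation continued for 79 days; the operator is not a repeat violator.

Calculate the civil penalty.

€1,987,130

First 54 days: 54 × €18,270 = €986,580
Remaining days: (79 − 54) × €34,890 = €872,250
Per-day component: €986,580 + €872,250 = €1,858,830
Base plus per-day: €128,300 + €1,858,830 = €1,987,130
The operator is not a repeat violator: no 40% increase.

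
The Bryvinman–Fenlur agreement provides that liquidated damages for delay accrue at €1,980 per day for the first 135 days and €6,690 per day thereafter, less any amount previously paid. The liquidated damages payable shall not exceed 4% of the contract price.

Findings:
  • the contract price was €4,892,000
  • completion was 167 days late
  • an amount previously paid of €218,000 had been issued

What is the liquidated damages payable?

€195,680

First 135 days: 135 × €1,980 = €267,300
Remaining days: (167 − 135) × €6,690 = €214,080
Accrued per-day damages: €267,300 + €214,080 = €481,380
Less amount previously paid: €481,380 − €218,000 = €263,380
Cap: 4% of €4,892,000 = €195,680
Cap at €195,680: €263,380 exceeds the cap → €195,680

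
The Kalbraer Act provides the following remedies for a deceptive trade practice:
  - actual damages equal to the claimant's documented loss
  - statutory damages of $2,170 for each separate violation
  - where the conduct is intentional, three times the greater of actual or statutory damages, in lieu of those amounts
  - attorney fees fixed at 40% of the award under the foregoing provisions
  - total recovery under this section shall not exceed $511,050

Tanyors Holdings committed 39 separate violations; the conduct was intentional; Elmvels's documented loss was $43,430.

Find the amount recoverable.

$355,446

Statutory damages: 39 × $2,170 = $84,630
Greater of actual damages ($43,430) or statutory damages ($84,630): $84,630
Trebled: 3 × $84,630 = $253,890
Attorney fees: 40% of $253,890 = $101,556
Total before cap: $253,890 + $101,556 = $355,446
Cap at $511,050: $355,446 is within the cap, no reduction.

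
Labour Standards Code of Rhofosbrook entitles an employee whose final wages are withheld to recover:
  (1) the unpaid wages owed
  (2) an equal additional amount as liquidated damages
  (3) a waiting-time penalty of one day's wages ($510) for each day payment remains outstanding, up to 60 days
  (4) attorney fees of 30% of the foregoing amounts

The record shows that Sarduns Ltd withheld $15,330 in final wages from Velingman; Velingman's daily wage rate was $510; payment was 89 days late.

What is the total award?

$79,638

Liquidated damages (equal amount): $15,330
Penalty days: min(89, 60) = 60
Waiting-time penalty: 60 × $510 = $30,600
Subtotal: $15,330 + $15,330 + $30,600 = $61,260
Attorney fees: 30% of $61,260 = $18,378
Total award: $61,260 + $18,378 = $79,638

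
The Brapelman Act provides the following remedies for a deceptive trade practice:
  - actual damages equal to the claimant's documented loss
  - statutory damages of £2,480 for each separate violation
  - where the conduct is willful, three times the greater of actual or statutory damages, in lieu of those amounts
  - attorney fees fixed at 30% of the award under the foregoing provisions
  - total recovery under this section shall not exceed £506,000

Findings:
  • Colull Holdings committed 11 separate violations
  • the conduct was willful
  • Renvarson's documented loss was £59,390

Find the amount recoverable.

Total recovery: £231,621

Statutory damages: 11 × £2,480 = £27,280
Greater of actual damages (£59,390) or statutory damages (£27,280): £59,390
Trebled: 3 × £59,390 = £178,170
Attorney fees: 30% of £178,170 = £53,451
Total before cap: £178,170 + £53,451 = £231,621
Cap at £506,000: £231,621 is within the cap, no reduction.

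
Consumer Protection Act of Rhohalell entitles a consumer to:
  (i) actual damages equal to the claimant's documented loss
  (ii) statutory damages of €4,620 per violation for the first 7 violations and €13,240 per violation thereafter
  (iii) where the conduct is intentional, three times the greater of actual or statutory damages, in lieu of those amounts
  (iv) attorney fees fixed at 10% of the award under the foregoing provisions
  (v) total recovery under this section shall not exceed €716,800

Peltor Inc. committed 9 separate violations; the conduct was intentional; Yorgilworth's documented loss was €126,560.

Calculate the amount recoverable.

First 7 violations: 7 × €4,620 = €32,340
Remaining violations: (9 − 7) × €13,240 = €26,480
Statutory damages: €32,340 + €26,480 = €58,820
Greater of actual damages (€126,560) or statutory damages (€58,820): €126,560
Trebled: 3 × €126,560 = €379,680
Attorney fees: 10% of €379,680 = €37,968
Total before cap: €379,680 + €37,968 = €417,648
Cap at €716,800: €417,648 is within the cap, no reduction.

€417,648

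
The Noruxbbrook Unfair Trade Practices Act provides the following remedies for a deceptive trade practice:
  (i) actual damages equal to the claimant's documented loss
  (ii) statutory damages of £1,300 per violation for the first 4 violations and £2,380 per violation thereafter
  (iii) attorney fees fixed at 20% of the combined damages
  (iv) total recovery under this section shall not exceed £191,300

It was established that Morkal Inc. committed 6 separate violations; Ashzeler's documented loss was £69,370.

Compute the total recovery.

Total recovery: £95,196

First 4 violations: 4 × £1,300 = £5,200
Remaining violations: (6 − 4) × £2,380 = £4,760
Statutory damages: £5,200 + £4,760 = £9,960
Combined damages: £69,370 + £9,960 = £79,330
Attorney fees: 20% of £79,330 = £15,866
Total before cap: £79,330 + £15,866 = £95,196
Cap at £191,300: £95,196 is within the cap, no reduction.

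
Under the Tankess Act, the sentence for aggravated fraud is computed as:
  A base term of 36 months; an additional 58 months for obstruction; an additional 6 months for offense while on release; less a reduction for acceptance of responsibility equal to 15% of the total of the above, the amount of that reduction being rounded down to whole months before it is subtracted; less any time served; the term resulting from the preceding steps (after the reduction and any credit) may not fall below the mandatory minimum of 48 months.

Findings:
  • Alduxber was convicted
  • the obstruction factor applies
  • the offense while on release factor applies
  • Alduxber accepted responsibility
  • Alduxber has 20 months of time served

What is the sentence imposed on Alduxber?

Sentence: 65 months

Obstruction enhancement: +58 months
Offense while on release enhancement: +6 months
Adjusted term: 36 months + 58 months + 6 months = 100 months
Acceptance of responsibility reduction: 15% of 100 months = 15 months (rounded down)
After reduction: 100 − 15 = 85 months
Less time served: 85 months − 20 months = 65 months
Minimum 48 months: 65 months meets the minimum, no increase.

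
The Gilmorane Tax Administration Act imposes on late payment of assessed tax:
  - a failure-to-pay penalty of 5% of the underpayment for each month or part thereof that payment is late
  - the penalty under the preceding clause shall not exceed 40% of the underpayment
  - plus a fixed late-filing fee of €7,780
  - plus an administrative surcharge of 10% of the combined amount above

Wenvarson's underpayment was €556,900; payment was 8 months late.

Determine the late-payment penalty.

€253,594

Accrued rate: 5% × 8 = 40%, capped at 40% → 40%
Failure-to-pay penalty: 40% of €556,900 = €222,760
Penalty before surcharge: €222,760 + €7,780 = €230,540
Administrative surcharge: 10% of €230,540 = €23,054
Total penalty: €230,540 + €23,054 = €253,594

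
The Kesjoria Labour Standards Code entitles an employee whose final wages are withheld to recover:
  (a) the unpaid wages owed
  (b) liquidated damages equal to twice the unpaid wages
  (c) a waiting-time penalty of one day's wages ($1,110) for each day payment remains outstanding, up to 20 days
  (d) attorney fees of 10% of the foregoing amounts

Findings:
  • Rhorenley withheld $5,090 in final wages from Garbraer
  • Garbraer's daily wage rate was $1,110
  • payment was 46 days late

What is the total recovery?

$41,217

Doubled: 2 × $5,090 = $10,180
Penalty days: min(46, 20) = 20
Waiting-time penalty: 20 × $1,110 = $22,200
Subtotal: $5,090 + $10,180 + $22,200 = $37,470
Attorney fees: 10% of $37,470 = $3,747
Total award: $37,470 + $3,747 = $41,217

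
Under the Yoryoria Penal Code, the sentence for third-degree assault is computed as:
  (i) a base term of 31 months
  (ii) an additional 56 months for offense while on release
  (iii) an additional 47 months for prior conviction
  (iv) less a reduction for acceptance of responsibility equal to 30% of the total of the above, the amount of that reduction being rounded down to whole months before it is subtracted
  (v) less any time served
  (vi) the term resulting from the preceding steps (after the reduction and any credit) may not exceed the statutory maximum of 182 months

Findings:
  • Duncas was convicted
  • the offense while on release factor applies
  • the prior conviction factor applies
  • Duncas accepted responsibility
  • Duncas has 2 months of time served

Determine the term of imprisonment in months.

92 months

Offense while on release enhancement: +56 months
Prior conviction enhancement: +47 months
Adjusted term: 31 months + 56 months + 47 months = 134 months
Acceptance of responsibility reduction: 30% of 134 months = 40 months (rounded down)
After reduction: 134 − 40 = 94 months
Less time served: 94 months − 2 months = 92 months
Cap at 182 months: 92 months is within the cap, no reduction.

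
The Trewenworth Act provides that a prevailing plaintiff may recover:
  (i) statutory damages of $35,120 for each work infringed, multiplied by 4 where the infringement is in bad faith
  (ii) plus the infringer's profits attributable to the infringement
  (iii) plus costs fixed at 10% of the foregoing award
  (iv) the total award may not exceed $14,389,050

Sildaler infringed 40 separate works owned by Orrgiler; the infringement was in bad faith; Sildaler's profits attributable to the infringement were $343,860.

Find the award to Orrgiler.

$6,559,366

Statutory damages: 40 × $35,120 = $1,404,800
Multiplied by 4: 4 × $1,404,800 = $5,619,200
Combined award: $5,619,200 + $343,860 = $5,963,060
Costs: 10% of $5,963,060 = $596,306
Award plus costs: $5,963,060 + $596,306 = $6,559,366
Cap at $14,389,050: $6,559,366 is within the cap, no reduction.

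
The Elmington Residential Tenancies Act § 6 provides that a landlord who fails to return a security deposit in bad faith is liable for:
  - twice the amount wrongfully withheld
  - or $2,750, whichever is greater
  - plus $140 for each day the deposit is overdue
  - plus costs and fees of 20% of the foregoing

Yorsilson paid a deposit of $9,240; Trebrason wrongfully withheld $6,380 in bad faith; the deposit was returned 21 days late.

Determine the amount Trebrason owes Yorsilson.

Doubled: 2 × $6,380 = $12,760
Minimum $2,750: $12,760 meets the minimum, no increase.
Late-return penalty: 21 × $140 = $2,940
Damages plus late penalty: $12,760 + $2,940 = $15,700
Costs and fees: 20% of $15,700 = $3,140
Total recovery: $15,700 + $3,140 = $18,840

Recovery: $18,840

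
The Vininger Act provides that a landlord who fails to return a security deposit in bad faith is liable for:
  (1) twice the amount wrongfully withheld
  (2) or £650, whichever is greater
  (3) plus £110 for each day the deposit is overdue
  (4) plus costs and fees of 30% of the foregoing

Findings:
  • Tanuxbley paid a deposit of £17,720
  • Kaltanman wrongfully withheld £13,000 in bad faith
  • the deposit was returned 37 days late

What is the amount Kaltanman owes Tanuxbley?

Doubled: 2 × £13,000 = £26,000
Minimum £650: £26,000 meets the minimum, no increase.
Late-return penalty: 37 × £110 = £4,070
Damages plus late penalty: £26,000 + £4,070 = £30,070
Costs and fees: 30% of £30,070 = £9,021
Total recovery: £30,070 + £9,021 = £39,091

£39,091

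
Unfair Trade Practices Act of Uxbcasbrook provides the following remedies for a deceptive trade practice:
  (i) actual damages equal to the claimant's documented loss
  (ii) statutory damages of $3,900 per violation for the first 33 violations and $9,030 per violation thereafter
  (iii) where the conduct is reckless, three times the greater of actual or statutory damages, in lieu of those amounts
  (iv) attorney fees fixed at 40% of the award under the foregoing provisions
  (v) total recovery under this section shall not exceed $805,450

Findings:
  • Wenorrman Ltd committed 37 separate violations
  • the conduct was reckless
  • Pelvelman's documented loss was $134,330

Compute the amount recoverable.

Total recovery: $692,244

First 33 violations: 33 × $3,900 = $128,700
Remaining violations: (37 − 33) × $9,030 = $36,120
Statutory damages: $128,700 + $36,120 = $164,820
Greater of actual damages ($134,330) or statutory damages ($164,820): $164,820
Trebled: 3 × $164,820 = $494,460
Attorney fees: 40% of $494,460 = $197,784
Total before cap: $494,460 + $197,784 = $692,244
Cap at $805,450: $692,244 is within the cap, no reduction.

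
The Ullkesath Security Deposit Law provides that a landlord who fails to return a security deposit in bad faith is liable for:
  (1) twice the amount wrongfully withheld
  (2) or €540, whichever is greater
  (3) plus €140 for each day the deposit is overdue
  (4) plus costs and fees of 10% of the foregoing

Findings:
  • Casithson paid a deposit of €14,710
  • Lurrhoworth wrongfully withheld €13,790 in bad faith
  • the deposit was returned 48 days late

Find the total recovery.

Recovery: €37,730

Doubled: 2 × €13,790 = €27,580
Minimum €540: €27,580 meets the minimum, no increase.
Late-return penalty: 48 × €140 = €6,720
Damages plus late penalty: €27,580 + €6,720 = €34,300
Costs and fees: 10% of €34,300 = €3,430
Total recovery: €34,300 + €3,430 = €37,730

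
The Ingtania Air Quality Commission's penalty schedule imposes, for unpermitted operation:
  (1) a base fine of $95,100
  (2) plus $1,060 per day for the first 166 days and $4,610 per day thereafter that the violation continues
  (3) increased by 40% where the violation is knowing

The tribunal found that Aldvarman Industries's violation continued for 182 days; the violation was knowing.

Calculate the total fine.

First 166 days: 166 × $1,060 = $175,960
Remaining days: (182 − 166) × $4,610 = $73,760
Per-day component: $175,960 + $73,760 = $249,720
Base plus per-day: $95,100 + $249,720 = $344,820
Enhancement: 40% of $344,820 = $137,928
Enhanced fine: $344,820 + $137,928 = $482,748

$482,748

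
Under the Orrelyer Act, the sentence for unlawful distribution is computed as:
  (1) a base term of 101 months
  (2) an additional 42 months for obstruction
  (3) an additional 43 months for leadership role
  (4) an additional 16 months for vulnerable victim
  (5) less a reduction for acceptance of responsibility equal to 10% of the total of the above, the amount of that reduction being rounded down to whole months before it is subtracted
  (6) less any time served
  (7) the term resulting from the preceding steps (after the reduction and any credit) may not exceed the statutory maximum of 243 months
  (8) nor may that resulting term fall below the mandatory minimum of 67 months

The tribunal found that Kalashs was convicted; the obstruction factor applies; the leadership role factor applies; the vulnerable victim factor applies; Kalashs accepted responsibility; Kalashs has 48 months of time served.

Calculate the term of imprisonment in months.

134 months

Obstruction enhancement: +42 months
Leadership role enhancement: +43 months
Vulnerable victim enhancement: +16 months
Adjusted term: 101 months + 42 months + 43 months + 16 months = 202 months
Acceptance of responsibility reduction: 10% of 202 months = 20 months (rounded down)
After reduction: 202 − 20 = 182 months
Less time served: 182 months − 48 months = 134 months
Cap at 243 months: 134 months is within the cap, no reduction.
Minimum 67 months: 134 months meets the minimum, no increase.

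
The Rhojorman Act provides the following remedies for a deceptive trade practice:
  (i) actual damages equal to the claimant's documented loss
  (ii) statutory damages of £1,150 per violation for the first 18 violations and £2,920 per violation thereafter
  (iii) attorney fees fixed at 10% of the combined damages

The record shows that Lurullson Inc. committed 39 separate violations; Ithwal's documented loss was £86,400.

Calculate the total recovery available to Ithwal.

Total recovery: £185,262

First 18 violations: 18 × £1,150 = £20,700
Remaining violations: (39 − 18) × £2,920 = £61,320
Statutory damages: £20,700 + £61,320 = £82,020
Combined damages: £86,400 + £82,020 = £168,420
Attorney fees: 10% of £168,420 = £16,842
Total recovery: £168,420 + £16,842 = £185,262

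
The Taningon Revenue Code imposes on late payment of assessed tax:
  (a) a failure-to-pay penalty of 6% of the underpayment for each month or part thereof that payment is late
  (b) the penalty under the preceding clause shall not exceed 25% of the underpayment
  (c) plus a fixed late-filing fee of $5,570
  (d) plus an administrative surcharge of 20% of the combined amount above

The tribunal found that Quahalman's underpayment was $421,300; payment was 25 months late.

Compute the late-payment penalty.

Penalty: $133,074

Accrued rate: 6% × 25 = 150%, capped at 25% → 25%
Failure-to-pay penalty: 25% of $421,300 = $105,325
Penalty before surcharge: $105,325 + $5,570 = $110,895
Administrative surcharge: 20% of $110,895 = $22,179
Total penalty: $110,895 + $22,179 = $133,074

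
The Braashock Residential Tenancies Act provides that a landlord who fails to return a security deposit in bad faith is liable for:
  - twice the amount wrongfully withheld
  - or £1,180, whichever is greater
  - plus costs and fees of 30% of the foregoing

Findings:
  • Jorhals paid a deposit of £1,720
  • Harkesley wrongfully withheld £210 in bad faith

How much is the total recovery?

Doubled: 2 × £210 = £420
Minimum £1,180: £420 is below the minimum → £1,180
Costs and fees: 30% of £1,180 = £354
Total recovery: £1,180 + £354 = £1,534

£1,534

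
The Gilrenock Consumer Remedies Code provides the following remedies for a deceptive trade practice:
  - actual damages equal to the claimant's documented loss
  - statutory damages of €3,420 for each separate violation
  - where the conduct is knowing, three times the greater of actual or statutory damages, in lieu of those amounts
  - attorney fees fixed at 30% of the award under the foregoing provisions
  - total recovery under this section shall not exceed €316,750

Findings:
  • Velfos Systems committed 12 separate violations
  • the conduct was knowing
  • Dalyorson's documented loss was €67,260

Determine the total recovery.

Statutory damages: 12 × €3,420 = €41,040
Greater of actual damages (€67,260) or statutory damages (€41,040): €67,260
Trebled: 3 × €67,260 = €201,780
Attorney fees: 30% of €201,780 = €60,534
Total before cap: €201,780 + €60,534 = €262,314
Cap at €316,750: €262,314 is within the cap, no reduction.

Total recovery: €262,314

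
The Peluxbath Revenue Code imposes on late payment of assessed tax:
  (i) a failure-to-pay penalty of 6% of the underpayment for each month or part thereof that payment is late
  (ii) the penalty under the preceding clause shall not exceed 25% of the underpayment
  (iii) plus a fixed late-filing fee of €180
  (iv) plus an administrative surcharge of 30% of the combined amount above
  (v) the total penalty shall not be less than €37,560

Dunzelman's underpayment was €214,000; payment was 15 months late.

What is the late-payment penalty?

Accrued rate: 6% × 15 = 90%, capped at 25% → 25%
Failure-to-pay penalty: 25% of €214,000 = €53,500
Penalty before surcharge: €53,500 + €180 = €53,680
Administrative surcharge: 30% of €53,680 = €16,104
Total penalty: €53,680 + €16,104 = €69,784
Minimum €37,560: €69,784 meets the minimum, no increase.

Penalty: €69,784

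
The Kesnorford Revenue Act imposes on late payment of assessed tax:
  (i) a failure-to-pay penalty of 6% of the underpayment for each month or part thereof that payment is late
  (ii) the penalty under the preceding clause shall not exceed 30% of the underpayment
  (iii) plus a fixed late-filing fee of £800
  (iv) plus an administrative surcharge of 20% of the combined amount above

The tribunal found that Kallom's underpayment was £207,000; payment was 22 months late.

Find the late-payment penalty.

£75,480

Accrued rate: 6% × 22 = 132%, capped at 30% → 30%
Failure-to-pay penalty: 30% of £207,000 = £62,100
Penalty before surcharge: £62,100 + £800 = £62,900
Administrative surcharge: 20% of £62,900 = £12,580
Total penalty: £62,900 + £12,580 = £75,480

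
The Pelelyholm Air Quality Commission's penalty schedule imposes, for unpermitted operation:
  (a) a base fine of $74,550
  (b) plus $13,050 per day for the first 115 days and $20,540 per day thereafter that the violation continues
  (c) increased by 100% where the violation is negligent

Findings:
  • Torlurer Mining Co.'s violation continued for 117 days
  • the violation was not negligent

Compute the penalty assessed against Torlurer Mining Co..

First 115 days: 115 × $13,050 = $1,500,750
Remaining days: (117 − 115) × $20,540 = $41,080
Per-day component: $1,500,750 + $41,080 = $1,541,830
Base plus per-day: $74,550 + $1,541,830 = $1,616,380
The violation was not negligent: no 100% increase.

$1,616,380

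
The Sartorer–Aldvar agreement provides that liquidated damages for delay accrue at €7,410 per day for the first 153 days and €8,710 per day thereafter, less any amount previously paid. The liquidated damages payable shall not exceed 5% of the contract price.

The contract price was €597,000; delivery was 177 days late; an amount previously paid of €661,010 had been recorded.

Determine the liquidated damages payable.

€29,850

First 153 days: 153 × €7,410 = €1,133,730
Remaining days: (177 − 153) × €8,710 = €209,040
Accrued per-day damages: €1,133,730 + €209,040 = €1,342,770
Less amount previously paid: €1,342,770 − €661,010 = €681,760
Cap: 5% of €597,000 = €29,850
Cap at €29,850: €681,760 exceeds the cap → €29,850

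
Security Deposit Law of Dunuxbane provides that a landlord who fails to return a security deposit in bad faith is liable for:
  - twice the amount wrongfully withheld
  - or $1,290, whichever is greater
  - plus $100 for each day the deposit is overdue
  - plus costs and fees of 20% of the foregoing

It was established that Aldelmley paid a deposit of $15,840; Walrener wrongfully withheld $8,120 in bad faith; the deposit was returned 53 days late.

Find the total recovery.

Doubled: 2 × $8,120 = $16,240
Minimum $1,290: $16,240 meets the minimum, no increase.
Late-return penalty: 53 × $100 = $5,300
Damages plus late penalty: $16,240 + $5,300 = $21,540
Costs and fees: 20% of $21,540 = $4,308
Total recovery: $21,540 + $4,308 = $25,848

$25,848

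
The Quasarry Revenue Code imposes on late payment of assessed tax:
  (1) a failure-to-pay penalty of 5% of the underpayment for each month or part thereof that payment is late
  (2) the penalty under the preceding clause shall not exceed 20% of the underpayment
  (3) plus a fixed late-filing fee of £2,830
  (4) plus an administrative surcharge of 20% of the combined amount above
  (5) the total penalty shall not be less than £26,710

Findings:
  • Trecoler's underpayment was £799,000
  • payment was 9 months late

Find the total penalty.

Accrued rate: 5% × 9 = 45%, capped at 20% → 20%
Failure-to-pay penalty: 20% of £799,000 = £159,800
Penalty before surcharge: £159,800 + £2,830 = £162,630
Administrative surcharge: 20% of £162,630 = £32,526
Total penalty: £162,630 + £32,526 = £195,156
Minimum £26,710: £195,156 meets the minimum, no increase.

Penalty: £195,156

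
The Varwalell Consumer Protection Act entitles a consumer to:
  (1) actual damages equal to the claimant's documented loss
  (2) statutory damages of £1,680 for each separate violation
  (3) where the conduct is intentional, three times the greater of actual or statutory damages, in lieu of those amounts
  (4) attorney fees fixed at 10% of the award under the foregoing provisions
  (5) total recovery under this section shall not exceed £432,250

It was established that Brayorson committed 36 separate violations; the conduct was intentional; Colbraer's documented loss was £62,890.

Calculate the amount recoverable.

£207,537

Statutory damages: 36 × £1,680 = £60,480
Greater of actual damages (£62,890) or statutory damages (£60,480): £62,890
Trebled: 3 × £62,890 = £188,670
Attorney fees: 10% of £188,670 = £18,867
Total before cap: £188,670 + £18,867 = £207,537
Cap at £432,250: £207,537 is within the cap, no reduction.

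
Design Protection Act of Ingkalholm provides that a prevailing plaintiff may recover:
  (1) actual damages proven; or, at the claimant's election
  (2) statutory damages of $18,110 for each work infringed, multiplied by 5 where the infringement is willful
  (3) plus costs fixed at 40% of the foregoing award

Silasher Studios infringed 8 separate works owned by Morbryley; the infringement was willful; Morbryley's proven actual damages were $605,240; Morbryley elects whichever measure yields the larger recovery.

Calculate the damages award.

Statutory damages: 8 × $18,110 = $144,880
Multiplied by 5: 5 × $144,880 = $724,400
Greater of actual damages ($605,240) or enhanced statutory damages ($724,400): $724,400
Costs: 40% of $724,400 = $289,760
Award plus costs: $724,400 + $289,760 = $1,014,160

$1,014,160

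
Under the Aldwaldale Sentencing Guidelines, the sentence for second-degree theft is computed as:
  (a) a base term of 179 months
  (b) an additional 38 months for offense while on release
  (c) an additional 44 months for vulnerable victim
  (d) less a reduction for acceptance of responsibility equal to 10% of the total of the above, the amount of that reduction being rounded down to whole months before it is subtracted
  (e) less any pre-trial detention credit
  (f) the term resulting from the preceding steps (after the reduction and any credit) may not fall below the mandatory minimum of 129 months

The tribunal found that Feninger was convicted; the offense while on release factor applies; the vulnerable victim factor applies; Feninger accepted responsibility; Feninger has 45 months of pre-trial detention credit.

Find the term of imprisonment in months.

190 months

Offense while on release enhancement: +38 months
Vulnerable victim enhancement: +44 months
Adjusted term: 179 months + 38 months + 44 months = 261 months
Acceptance of responsibility reduction: 10% of 261 months = 26 months (rounded down)
After reduction: 261 − 26 = 235 months
Less pre-trial detention credit: 235 months − 45 months = 190 months
Minimum 129 months: 190 months meets the minimum, no increase.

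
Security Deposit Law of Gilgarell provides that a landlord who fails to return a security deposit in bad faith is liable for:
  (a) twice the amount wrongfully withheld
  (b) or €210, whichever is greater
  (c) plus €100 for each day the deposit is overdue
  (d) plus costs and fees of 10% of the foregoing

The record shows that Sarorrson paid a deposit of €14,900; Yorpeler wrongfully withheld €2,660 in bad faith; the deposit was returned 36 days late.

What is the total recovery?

€9,812

Doubled: 2 × €2,660 = €5,320
Minimum €210: €5,320 meets the minimum, no increase.
Late-return penalty: 36 × €100 = €3,600
Damages plus late penalty: €5,320 + €3,600 = €8,920
Costs and fees: 10% of €8,920 = €892
Total recovery: €8,920 + €892 = €9,812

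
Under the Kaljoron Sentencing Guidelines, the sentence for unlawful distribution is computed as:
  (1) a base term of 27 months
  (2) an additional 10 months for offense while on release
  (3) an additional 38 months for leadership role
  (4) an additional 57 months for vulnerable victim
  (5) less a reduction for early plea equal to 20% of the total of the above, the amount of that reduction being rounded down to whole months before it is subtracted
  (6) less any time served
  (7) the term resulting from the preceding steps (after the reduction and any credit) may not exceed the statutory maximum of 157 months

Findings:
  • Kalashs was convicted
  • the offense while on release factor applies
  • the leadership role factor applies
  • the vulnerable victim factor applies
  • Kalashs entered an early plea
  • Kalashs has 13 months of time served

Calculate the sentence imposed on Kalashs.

Offense while on release enhancement: +10 months
Leadership role enhancement: +38 months
Vulnerable victim enhancement: +57 months
Adjusted term: 27 months + 10 months + 38 months + 57 months = 132 months
Early plea reduction: 20% of 132 months = 26 months (rounded down)
After reduction: 132 − 26 = 106 months
Less time served: 106 months − 13 months = 93 months
Cap at 157 months: 93 months is within the cap, no reduction.

93 months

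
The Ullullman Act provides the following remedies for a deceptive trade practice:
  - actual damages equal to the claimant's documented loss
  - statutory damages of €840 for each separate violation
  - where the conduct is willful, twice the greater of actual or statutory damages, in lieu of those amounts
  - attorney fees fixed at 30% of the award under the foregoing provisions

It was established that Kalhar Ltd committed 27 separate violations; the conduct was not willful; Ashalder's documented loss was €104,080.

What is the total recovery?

€164,788

Statutory damages: 27 × €840 = €22,680
Conduct not willful: the in-lieu enhancement does not apply.
Actual plus statutory damages: €104,080 + €22,680 = €126,760
Attorney fees: 30% of €126,760 = €38,028
Total recovery: €126,760 + €38,028 = €164,788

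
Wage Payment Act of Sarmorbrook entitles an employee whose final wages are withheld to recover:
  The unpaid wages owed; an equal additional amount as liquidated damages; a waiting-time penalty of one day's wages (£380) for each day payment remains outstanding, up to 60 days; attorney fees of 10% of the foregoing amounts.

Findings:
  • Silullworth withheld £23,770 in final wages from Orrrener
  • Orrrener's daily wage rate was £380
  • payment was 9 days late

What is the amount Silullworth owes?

£56,056

Liquidated damages (equal amount): £23,770
Penalty days: min(9, 60) = 9
Waiting-time penalty: 9 × £380 = £3,420
Subtotal: £23,770 + £23,770 + £3,420 = £50,960
Attorney fees: 10% of £50,960 = £5,096
Total award: £50,960 + £5,096 = £56,056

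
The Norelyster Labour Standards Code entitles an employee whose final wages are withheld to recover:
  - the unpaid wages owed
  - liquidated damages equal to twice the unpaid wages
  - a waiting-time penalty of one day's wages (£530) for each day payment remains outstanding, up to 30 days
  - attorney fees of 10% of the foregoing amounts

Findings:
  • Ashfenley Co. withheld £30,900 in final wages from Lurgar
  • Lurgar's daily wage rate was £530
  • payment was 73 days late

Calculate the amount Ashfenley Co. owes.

Total award: £119,460

Doubled: 2 × £30,900 = £61,800
Penalty days: min(73, 30) = 30
Waiting-time penalty: 30 × £530 = £15,900
Subtotal: £30,900 + £61,800 + £15,900 = £108,600
Attorney fees: 10% of £108,600 = £10,860
Total award: £108,600 + £10,860 = £119,460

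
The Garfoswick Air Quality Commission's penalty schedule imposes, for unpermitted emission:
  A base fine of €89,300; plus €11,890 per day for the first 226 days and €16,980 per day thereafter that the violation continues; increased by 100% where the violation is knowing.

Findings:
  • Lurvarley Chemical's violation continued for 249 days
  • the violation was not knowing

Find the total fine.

First 226 days: 226 × €11,890 = €2,687,140
Remaining days: (249 − 226) × €16,980 = €390,540
Per-day component: €2,687,140 + €390,540 = €3,077,680
Base plus per-day: €89,300 + €3,077,680 = €3,166,980
The violation was not knowing: no 100% increase.

€3,166,980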